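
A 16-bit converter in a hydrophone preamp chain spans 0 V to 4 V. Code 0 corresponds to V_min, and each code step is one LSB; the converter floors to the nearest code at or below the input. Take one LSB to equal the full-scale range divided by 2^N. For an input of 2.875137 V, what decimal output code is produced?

47106

Full-scale range = 4 V. LSB = 4 V / 2^16 ≈ 61.04 µV.
code = ⌊(V_in − V_min)/LSB⌋ = ⌊(V_in − V_min) × 2^16 / range⌋
     = ⌊(2.875137 − (0)) × 65536 / 4⌋ = ⌊2.875137 × 65536/4⌋
     = ⌊47106.245⌋ = 47106.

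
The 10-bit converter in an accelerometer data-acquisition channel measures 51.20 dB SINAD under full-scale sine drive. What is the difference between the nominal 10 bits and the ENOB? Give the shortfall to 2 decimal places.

Effective bits = (51.20 − 1.76)/6.02 = 8.2126.
Lost resolution: 10 − 8.2126 = 1.7874 bits.

1.79 bits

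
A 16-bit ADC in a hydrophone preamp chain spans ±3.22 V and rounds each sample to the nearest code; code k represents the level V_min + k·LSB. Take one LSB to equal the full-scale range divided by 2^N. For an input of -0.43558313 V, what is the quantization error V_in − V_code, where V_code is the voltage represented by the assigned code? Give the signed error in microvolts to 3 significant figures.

Full-scale range = 3.22 V − (-3.22 V) = 6.44 V. LSB = 6.44 V / 2^16 ≈ 98.27 µV.
Position in LSBs: (-0.43558313 − (-3.22)) × 65536/6.44 = 28335.3329; rounding gives k = 28335.
V_code = -3.22 + (28335/65536) × 6.44 = -0.43561584473 V.
Error = V_in − V_code = -0.43558313 − (-0.43561584473) = +32.7 µV.

+32.7 µV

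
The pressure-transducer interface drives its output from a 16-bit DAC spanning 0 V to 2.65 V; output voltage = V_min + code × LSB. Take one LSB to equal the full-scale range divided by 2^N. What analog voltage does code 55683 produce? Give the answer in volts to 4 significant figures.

2.252 V

V_FS = 2.65 V. LSB = 2.65 V / 2^16.
V_out = V_min + code × LSB = 0 V + 55683 × 2.65 V / 65536
      = 0 V + 2.25159 V = 2.25159 V.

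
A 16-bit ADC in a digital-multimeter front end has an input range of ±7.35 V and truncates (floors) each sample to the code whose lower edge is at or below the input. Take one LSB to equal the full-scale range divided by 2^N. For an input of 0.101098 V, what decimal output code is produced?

Full-scale range = 7.35 V − (-7.35 V) = 14.7 V. LSB = 14.7 V / 2^16 ≈ 224.3 µV.
(V_in − V_min) × 2^16/range = (0.101098 − (-7.35)) × 65536/14.7 = 33218.718.
Floor → code = 33218.

33218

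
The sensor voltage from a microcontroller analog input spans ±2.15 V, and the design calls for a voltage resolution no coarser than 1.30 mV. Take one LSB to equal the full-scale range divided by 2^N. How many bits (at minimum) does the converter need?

Full-scale range = 2.15 V − (-2.15 V) = 4.3 V.
4.3 V / 1.30 mV = 3308. Since 2^11 = 2048 and 2^12 = 4096, N = 12.

12 bits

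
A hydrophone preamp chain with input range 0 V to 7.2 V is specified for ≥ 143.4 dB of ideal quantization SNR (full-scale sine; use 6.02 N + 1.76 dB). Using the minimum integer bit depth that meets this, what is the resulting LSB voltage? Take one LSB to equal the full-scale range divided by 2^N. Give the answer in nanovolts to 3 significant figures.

429 nV

Full-scale range = 7.2 V.
6.02 N + 1.76 ≥ 143.4 gives N ≥ 23.528, so the minimum integer is 24.
One LSB is 7.2 V / 16777216 = 429 nV.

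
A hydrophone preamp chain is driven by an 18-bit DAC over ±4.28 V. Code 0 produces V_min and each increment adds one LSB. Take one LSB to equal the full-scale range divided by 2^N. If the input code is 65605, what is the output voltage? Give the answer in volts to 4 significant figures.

Span: 4.28 V − (-4.28 V) = 8.56 V. LSB = 8.56 V / 2^18.
V_out = V_min + code × LSB = -4.28 V + 65605 × 8.56 V / 262144
      = -4.28 + 2.14225 = -2.13775 V.

-2.138 V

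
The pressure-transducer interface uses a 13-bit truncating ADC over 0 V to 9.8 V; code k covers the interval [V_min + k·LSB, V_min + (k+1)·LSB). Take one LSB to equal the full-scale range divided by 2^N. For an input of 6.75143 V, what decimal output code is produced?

5643

Range is 9.8 V. LSB = 9.8 V / 2^13 ≈ 1.196 mV.
code = ⌊(V_in − V_min)/LSB⌋ = ⌊(V_in − V_min) × 2^13 / range⌋
     = ⌊(6.75143 − (0)) × 8192 / 9.8⌋ = ⌊6.75143 × 8192/9.8⌋
     = ⌊5643.644⌋ = 5643.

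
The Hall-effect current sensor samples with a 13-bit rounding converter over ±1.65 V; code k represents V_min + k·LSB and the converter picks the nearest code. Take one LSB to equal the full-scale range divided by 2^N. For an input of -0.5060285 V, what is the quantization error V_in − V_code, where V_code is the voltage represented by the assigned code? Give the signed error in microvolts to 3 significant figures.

Span: 1.65 V − (-1.65 V) = 3.3 V. LSB = 3.3 V / 2^13 ≈ 402.8 µV.
(-0.5060285 − (-1.65)) / LSB = 1.1439715 × 8192/3.3 = 2839.8226. Nearest integer: k = 2840.
V_code = V_min + k × range/2^13 = -1.65 + 2840 × 3.3/8192 = -0.5059570313 V.
Error = V_in − V_code = -0.5060285 − (-0.5059570313) = −71.5 µV.

−71.5 µV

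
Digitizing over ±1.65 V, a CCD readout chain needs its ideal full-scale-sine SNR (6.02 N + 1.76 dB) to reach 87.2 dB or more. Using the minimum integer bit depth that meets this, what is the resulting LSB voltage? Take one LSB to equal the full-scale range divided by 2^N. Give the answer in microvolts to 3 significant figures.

101 µV

Range = 1.65 − (-1.65) = 3.3 V.
6.02 N + 1.76 ≥ 87.2 gives N ≥ 14.193, so the minimum integer is 15.
Step size = 3.3/32768 V = 101 µV.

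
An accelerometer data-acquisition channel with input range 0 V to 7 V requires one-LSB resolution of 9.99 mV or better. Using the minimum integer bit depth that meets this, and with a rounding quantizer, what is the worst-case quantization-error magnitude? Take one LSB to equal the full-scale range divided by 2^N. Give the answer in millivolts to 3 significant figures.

3.42 mV

V_FS = 7 V.
Required number of levels: 7/9.99 mV = 700.70; smallest N with 2^N ≥ that is 10.
LSB = 7 V ÷ 2^10 = 7/1024 V = 6.8359 mV.
Half an LSB is 3.42 mV.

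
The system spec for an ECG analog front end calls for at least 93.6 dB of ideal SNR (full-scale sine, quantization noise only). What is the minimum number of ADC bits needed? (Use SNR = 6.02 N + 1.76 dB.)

N ≥ (93.6 − 1.76)/6.02 = 15.256 → N_min = 16.

16 bits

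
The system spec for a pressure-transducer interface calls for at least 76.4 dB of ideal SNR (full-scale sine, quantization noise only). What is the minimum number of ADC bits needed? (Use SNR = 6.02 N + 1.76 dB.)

Required N = ⌈(76.4 − 1.76)/6.02⌉ = ⌈12.399⌉ = 13.

13 bits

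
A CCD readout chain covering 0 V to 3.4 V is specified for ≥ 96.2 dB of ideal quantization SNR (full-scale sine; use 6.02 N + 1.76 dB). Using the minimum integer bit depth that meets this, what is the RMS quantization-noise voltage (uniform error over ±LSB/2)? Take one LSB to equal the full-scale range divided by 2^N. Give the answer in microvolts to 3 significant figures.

15.0 µV

Full-scale range = 3.4 V.
Solving 6.02 N ≥ 96.2 − 1.76: N ≥ 15.688. Round up → N = 16.
One LSB is 3.4 V / 65536 = 51.880 µV.
σ_q = LSB/√12 = 51.880 µV/3.4641 = 15.0 µV.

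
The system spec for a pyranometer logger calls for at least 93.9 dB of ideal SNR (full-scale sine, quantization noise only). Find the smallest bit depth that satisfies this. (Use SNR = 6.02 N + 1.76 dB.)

Solving 6.02 N ≥ 93.9 − 1.76: N ≥ 15.306. Round up → N = 16.

16 bits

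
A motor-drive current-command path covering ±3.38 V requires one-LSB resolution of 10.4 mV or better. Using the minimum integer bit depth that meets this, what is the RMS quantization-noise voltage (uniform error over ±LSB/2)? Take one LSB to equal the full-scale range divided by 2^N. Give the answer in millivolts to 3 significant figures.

1.91 mV

Range = 3.38 − (-3.38) = 6.76 V.
Required number of levels: 6.76/10.4 mV = 650.00; smallest N with 2^N ≥ that is 10.
Step size = 6.76/1024 V = 6.6016 mV.
V_rms = LSB/√12 = 1.91 mV.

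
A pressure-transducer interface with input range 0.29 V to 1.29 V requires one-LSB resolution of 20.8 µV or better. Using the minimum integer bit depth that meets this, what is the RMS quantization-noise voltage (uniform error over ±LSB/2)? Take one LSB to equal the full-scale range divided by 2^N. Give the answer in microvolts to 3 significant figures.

Range = 1.29 − (0.29) = 1 V.
Required number of levels: 1/20.8 µV = 48077; smallest N with 2^N ≥ that is 16.
LSB = 1 V / 2^16 = 15.259 µV.
σ_q = LSB/√12 = 15.259 µV/3.4641 = 4.40 µV.

4.40 µV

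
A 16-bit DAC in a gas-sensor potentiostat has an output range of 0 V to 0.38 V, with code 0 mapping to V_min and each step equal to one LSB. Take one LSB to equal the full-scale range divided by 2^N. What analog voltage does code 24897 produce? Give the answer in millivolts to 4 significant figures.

Span = 0.38 V. LSB = 0.38 V / 2^16.
V_out = V_min + code × LSB = 0 V + 24897 × 0.38 V / 65536
      = 0 + 0.144361 = 0.144361 V.

144.4 mV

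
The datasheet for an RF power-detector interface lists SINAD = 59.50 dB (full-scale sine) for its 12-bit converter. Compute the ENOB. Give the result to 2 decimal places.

9.59 bits

ENOB = (SINAD − 1.76) / 6.02 = (59.50 − 1.76) / 6.02 = 57.74 / 6.02 = 9.5914.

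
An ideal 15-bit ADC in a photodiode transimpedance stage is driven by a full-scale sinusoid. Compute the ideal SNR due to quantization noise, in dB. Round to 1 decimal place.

92.1 dB

6.02(15) + 1.76 = 90.30 + 1.76 = 92.06 dB.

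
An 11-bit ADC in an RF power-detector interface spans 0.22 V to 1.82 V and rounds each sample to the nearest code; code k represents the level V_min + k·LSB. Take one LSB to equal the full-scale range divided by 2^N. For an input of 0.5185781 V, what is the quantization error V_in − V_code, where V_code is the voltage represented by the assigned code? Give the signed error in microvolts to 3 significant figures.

The full-scale span is 1.82 − (0.22) = 1.6 V. LSB = 1.6 V / 2^11 ≈ 0.7813 mV.
(V_in − V_min)/LSB = (0.5185781 − (0.22)) × 2048/1.6 = 382.1800 → nearest code k = 382.
Reconstructed level: 0.22 + 382 × 1.6/2048 V = 0.5184375000 V.
V_in − V_code = 0.5185781 − (0.5184375000) = +141 µV.

+141 µV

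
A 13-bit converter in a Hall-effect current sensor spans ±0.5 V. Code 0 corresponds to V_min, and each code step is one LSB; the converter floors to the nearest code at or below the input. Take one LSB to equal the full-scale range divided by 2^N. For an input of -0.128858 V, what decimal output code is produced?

Full-scale range = 0.5 V − (-0.5 V) = 1 V. LSB = 1 V / 2^13 ≈ 122.1 µV.
code = ⌊(V_in − V_min)/LSB⌋ = ⌊(V_in − V_min) × 2^13 / range⌋
     = ⌊(-0.128858 − (-0.5)) × 8192 / 1⌋ = ⌊0.371142 × 8192/1⌋
     = ⌊3040.395⌋ = 3040.

3040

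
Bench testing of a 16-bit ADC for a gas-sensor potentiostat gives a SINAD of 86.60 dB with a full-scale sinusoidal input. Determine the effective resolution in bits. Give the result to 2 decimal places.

14.09 bits

ENOB = (86.60 − 1.76)/6.02 = 14.0930 bits.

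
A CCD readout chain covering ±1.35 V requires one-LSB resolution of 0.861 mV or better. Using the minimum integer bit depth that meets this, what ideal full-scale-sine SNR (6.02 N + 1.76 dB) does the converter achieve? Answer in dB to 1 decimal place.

Span: 1.35 V − (-1.35 V) = 2.7 V.
Need 2^N ≥ 2.7 V / 0.861 mV = 3136 → N_min = 12.
SNR = 6.02 × 12 + 1.76 = 74.00 dB.

74.0 dB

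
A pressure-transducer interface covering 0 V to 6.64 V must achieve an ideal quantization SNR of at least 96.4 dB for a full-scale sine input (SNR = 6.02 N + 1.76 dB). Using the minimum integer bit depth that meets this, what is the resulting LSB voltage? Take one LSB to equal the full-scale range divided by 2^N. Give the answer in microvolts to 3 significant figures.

V_FS = 6.64 V.
N ≥ (96.4 − 1.76)/6.02 = 15.721 → N_min = 16.
LSB = 6.64 V ÷ 2^16 = 6.64/65536 V = 101 µV.

101 µV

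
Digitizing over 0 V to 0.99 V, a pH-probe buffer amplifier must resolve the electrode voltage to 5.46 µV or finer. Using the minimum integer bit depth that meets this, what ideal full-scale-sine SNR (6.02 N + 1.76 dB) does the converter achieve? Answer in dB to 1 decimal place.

110.1 dB

Span = 0.99 V.
0.99 V / 5.46 µV = 181300. Since 2^17 = 131072 and 2^18 = 262144, N = 18.
Ideal SNR at N = 18: 6.02·18 + 1.76 = 110.1 dB.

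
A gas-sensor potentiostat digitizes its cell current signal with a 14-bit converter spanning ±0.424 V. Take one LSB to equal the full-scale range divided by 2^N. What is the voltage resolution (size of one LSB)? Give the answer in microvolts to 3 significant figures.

Range = 0.424 − (-0.424) = 0.848 V.
There are 2^14 = 16384 steps.
Step size = 0.848/16384 V = 51.8 µV.

51.8 µV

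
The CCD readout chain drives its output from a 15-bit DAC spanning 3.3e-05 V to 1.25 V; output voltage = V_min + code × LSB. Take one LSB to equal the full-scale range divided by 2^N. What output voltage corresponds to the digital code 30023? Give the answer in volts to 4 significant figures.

Span: 1.25 V − (3.3e-05 V) = 1.24997 V. LSB = 1.24997 V / 2^15.
V_out = 3.3e-05 + 30023 × (1.24997/32768) V
      = 3.3e-05 + 1.14526 = 1.14529 V.

1.145 V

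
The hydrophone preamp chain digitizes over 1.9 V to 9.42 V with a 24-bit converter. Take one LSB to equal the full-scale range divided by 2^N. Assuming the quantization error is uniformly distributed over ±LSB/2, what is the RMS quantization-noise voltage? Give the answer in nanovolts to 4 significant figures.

Span: 9.42 V − (1.9 V) = 7.52 V.
LSB = 7.52 V ÷ 2^24 = 7.52/16777216 V = 448.227 nV.
σ_q = LSB/√12 = 448.227 nV/3.4641 = 129.4 nV.

129.4 nV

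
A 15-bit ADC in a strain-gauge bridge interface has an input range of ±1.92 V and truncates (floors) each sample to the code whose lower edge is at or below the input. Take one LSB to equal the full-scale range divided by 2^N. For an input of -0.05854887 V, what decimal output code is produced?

15884

Span: 1.92 V − (-1.92 V) = 3.84 V. LSB = 3.84 V / 2^15 ≈ 117.2 µV.
(V_in − V_min) × 2^15/range = (-0.05854887 − (-1.92)) × 32768/3.84 = 15884.383.
Floor → code = 15884.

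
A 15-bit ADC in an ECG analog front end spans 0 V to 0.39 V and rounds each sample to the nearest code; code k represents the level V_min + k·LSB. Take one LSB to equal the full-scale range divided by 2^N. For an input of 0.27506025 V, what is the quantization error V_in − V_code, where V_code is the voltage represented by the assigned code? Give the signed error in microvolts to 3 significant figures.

Range is 0.39 V. LSB = 0.39 V / 2^15 ≈ 11.90 µV.
Position in LSBs: (0.27506025 − (0)) × 32768/0.39 = 23110.7033; rounding gives k = 23111.
V_code = V_min + k × range/2^15 = 0 + 23111 × 0.39/32768 = 0.27506378174 V.
Error = V_in − V_code = 0.27506025 − (0.27506378174) = −3.53 µV.

−3.53 µV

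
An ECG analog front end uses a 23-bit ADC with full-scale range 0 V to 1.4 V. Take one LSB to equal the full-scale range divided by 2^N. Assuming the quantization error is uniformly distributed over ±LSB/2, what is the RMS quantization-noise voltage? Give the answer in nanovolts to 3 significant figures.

V_FS = 1.4 V.
Step size = 1.4/8388608 V = 166.89 nV.
RMS of a uniform error over width LSB is LSB/√12 = 48.2 nV.

48.2 nV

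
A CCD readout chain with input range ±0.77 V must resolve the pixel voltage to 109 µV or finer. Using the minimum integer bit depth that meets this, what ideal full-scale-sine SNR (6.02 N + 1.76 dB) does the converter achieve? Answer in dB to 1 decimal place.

Full-scale range = 0.77 V − (-0.77 V) = 1.54 V.
Need 2^N ≥ 1.54 V / 109 µV = 14130 → N_min = 14.
6.02(14) + 1.76 = 86.04 dB.

86.0 dB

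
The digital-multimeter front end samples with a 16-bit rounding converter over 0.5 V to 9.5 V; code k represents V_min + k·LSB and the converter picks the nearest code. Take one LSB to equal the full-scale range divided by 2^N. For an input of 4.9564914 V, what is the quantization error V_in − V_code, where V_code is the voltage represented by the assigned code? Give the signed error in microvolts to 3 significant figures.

The full-scale span is 9.5 − (0.5) = 9 V. LSB = 9 V / 2^16 ≈ 137.3 µV.
(V_in − V_min)/LSB = (4.9564914 − (0.5)) × 65536/9 = 32451.1800 → nearest code k = 32451.
V_code = 0.5 + (32451/65536) × 9 = 4.9564666748 V.
Error = V_in − V_code = 4.9564914 − (4.9564666748) = +24.7 µV.

+24.7 µV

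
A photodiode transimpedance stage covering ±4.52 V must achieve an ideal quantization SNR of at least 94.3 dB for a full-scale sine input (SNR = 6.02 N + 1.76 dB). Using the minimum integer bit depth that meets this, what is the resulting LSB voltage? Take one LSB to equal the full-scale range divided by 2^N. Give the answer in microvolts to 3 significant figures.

138 µV

Span: 4.52 V − (-4.52 V) = 9.04 V.
6.02 N + 1.76 ≥ 94.3 gives N ≥ 15.372, so the minimum integer is 16.
One LSB is 9.04 V / 65536 = 138 µV.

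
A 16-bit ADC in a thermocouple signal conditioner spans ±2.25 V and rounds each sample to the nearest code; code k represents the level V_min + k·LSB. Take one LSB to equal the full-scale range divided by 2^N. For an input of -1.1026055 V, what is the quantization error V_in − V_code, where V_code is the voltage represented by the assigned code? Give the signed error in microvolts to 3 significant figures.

Span: 2.25 V − (-2.25 V) = 4.5 V. LSB = 4.5 V / 2^16 ≈ 68.66 µV.
(V_in − V_min)/LSB = (-1.1026055 − (-2.25)) × 65536/4.5 = 16710.1435 → nearest code k = 16710.
V_code = V_min + k × range/2^16 = -2.25 + 16710 × 4.5/65536 = -1.1026153564 V.
e = -1.1026055 − (-1.1026153564) = +9.86 µV.

+9.86 µV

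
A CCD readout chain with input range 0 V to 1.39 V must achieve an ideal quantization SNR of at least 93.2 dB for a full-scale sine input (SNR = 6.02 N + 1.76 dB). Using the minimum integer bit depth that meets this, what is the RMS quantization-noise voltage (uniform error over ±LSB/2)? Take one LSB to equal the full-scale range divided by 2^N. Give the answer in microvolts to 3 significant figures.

6.12 µV

Full-scale range = 1.39 V.
N ≥ (93.2 − 1.76)/6.02 = 15.189 → N_min = 16.
LSB = 1.39 V / 2^16 = 21.210 µV.
V_rms = LSB/√12 = 6.12 µV.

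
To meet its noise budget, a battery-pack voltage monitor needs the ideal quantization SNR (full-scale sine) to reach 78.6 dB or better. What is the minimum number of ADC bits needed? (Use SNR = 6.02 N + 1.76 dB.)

13 bits

Required N = ⌈(78.6 − 1.76)/6.02⌉ = ⌈12.764⌉ = 13.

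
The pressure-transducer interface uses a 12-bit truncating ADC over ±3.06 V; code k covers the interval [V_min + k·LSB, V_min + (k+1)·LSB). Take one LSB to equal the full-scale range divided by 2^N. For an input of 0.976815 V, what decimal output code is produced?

Range = 3.06 − (-3.06) = 6.12 V. LSB = 6.12 V / 2^12 ≈ 1.494 mV.
V_in − V_min = 0.976815 − (-3.06) = 4.036815 V.
Divide by LSB: 4.036815 × 4096/6.12 = 2701.7638.
Truncating gives code 2701.

2701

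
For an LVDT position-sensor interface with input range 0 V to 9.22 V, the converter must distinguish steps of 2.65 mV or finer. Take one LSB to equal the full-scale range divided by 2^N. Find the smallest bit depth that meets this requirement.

Full-scale range = 9.22 V.
Required number of levels: 9.22/2.65 mV = 3479.2; smallest N with 2^N ≥ that is 12.

12 bits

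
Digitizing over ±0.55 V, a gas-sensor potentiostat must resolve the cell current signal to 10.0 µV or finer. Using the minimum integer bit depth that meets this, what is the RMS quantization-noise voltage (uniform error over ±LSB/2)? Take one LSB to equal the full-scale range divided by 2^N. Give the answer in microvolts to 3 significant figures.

Full-scale range = 0.55 V − (-0.55 V) = 1.1 V.
Required number of levels: 1.1/10.0 µV = 110000; smallest N with 2^N ≥ that is 17.
Step size = 1.1/131072 V = 8.3923 µV.
V_rms = LSB/√12 = 2.42 µV.

2.42 µV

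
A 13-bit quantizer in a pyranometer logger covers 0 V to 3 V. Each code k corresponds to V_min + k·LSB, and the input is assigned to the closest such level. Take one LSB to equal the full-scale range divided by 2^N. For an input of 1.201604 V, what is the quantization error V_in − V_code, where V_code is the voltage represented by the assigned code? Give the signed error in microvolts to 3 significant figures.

+65.9 µV

Span = 3 V. LSB = 3 V / 2^13 ≈ 366.2 µV.
Position in LSBs: (1.201604 − (0)) × 8192/3 = 3281.1800; rounding gives k = 3281.
V_code = V_min + k × range/2^13 = 0 + 3281 × 3/8192 = 1.201538086 V.
Error = V_in − V_code = 1.201604 − (1.201538086) = +65.9 µV.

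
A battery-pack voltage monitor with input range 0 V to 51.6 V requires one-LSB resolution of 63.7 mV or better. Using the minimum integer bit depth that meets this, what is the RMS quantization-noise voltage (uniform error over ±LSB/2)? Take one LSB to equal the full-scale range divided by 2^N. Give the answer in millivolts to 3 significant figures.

Range is 51.6 V.
Required number of levels: 51.6/63.7 mV = 810.05; smallest N with 2^N ≥ that is 10.
LSB = 51.6 V / 2^10 = 50.391 mV.
V_rms = LSB/√12 = 14.5 mV.

14.5 mV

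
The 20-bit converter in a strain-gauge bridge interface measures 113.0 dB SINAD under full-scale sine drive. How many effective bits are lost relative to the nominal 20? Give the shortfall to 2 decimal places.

1.52 bits

N_eff = (113.0 − 1.76)/6.02 = 18.4784 bits.
20 − 18.4784 = 1.52 bits below nominal.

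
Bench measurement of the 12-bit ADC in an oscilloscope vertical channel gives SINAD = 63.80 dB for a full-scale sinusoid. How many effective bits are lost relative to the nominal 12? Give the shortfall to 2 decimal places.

1.69 bits

N_eff = (63.80 − 1.76)/6.02 = 10.3056 bits.
Lost resolution: 12 − 10.3056 = 1.6944 bits.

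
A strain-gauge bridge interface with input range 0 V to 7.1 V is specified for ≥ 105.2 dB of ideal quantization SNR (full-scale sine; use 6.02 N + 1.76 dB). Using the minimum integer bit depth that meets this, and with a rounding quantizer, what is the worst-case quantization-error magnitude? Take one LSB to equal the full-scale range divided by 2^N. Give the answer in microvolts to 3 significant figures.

13.5 µV

Range is 7.1 V.
Required N = ⌈(105.2 − 1.76)/6.02⌉ = ⌈17.183⌉ = 18.
Step size = 7.1/262144 V = 27.084 µV.
Half an LSB is 13.5 µV.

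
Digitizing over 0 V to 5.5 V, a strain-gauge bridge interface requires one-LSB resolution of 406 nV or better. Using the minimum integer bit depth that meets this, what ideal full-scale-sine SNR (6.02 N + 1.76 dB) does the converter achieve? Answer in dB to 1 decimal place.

Range is 5.5 V.
Levels needed ≥ 5.5/406 nV = 1.355e7. 2^24 = 16777216 suffices, so N_min = 24.
Ideal SNR at N = 24: 6.02·24 + 1.76 = 146.2 dB.

146.2 dB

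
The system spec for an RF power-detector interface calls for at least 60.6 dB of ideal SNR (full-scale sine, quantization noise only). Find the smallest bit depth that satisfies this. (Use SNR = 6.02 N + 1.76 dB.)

10 bits

Solving 6.02 N ≥ 60.6 − 1.76: N ≥ 9.774. Round up → N = 10.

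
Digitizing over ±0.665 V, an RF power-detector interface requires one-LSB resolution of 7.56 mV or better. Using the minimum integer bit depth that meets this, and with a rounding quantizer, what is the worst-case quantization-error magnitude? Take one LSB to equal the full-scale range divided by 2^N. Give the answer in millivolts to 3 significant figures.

Full-scale range = 0.665 V − (-0.665 V) = 1.33 V.
Need 2^N ≥ 1.33 V / 7.56 mV = 175.9 → N_min = 8.
Step size = 1.33/256 V = 5.1953 mV.
Max error for round-to-nearest is LSB/2 = 2.60 mV.

2.60 mV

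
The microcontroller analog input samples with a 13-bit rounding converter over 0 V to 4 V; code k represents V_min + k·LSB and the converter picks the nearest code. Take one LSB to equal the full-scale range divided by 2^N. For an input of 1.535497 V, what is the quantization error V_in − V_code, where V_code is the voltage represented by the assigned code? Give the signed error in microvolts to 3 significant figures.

−148 µV

V_FS = 4 V. LSB = 4 V / 2^13 ≈ 488.3 µV.
(1.535497 − (0)) / LSB = 1.535497 × 8192/4 = 3144.6979. Nearest integer: k = 3145.
V_code = 0 + (3145/8192) × 4 = 1.535644531 V.
Error = V_in − V_code = 1.535497 − (1.535644531) = −148 µV.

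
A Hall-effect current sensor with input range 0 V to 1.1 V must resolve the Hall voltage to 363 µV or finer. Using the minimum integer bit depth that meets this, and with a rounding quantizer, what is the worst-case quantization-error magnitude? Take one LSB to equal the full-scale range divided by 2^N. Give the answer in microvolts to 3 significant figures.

Range is 1.1 V.
Required number of levels: 1.1/363 µV = 3030.3; smallest N with 2^N ≥ that is 12.
LSB = 1.1 V ÷ 2^12 = 1.1/4096 V = 268.55 µV.
|e|_max = LSB/2 = 134 µV.

134 µV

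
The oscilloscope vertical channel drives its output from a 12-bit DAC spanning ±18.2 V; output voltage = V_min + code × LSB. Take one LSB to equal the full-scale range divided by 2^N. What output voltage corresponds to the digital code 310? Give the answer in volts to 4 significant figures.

The full-scale span is 18.2 − (-18.2) = 36.4 V. LSB = 36.4 V / 2^12.
Output = V_min + (310/4096) × range = -18.2 + 0.0756836 × 36.4 V
      = -18.2 V + 2.75488 V = -15.4451 V.

-15.45 V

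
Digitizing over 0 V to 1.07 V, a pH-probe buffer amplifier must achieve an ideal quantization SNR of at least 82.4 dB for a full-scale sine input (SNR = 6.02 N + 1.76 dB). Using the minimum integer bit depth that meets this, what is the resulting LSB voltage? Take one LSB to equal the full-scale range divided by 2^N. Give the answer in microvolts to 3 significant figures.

V_FS = 1.07 V.
Solving 6.02 N ≥ 82.4 − 1.76: N ≥ 13.395. Round up → N = 14.
One LSB is 1.07 V / 16384 = 65.3 µV.

65.3 µV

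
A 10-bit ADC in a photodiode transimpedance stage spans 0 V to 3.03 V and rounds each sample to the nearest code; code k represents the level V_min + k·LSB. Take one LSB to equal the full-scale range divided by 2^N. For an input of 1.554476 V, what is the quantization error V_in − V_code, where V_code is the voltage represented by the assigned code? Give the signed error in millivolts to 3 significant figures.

+1.01 mV

Full-scale range = 3.03 V. LSB = 3.03 V / 2^10 ≈ 2.959 mV.
Position in LSBs: (1.554476 − (0)) × 1024/3.03 = 525.3411; rounding gives k = 525.
V_code = V_min + k × range/2^10 = 0 + 525 × 3.03/1024 = 1.553466797 V.
V_in − V_code = 1.554476 − (1.553466797) = +1.01 mV.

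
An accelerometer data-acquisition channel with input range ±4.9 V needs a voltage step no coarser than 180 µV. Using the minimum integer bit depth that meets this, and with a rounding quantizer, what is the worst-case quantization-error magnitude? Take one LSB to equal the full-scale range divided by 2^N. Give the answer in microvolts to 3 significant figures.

Span: 4.9 V − (-4.9 V) = 9.8 V.
9.8 V / 180 µV = 54440. Since 2^15 = 32768 and 2^16 = 65536, N = 16.
LSB = 9.8 V / 2^16 = 149.54 µV.
|e|_max = LSB/2 = 74.8 µV.

74.8 µV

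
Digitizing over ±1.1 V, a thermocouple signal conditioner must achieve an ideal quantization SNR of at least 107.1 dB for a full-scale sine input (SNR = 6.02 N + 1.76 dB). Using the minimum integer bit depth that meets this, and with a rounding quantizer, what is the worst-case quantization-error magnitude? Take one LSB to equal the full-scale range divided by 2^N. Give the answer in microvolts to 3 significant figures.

The full-scale span is 1.1 − (-1.1) = 2.2 V.
Solving 6.02 N ≥ 107.1 − 1.76: N ≥ 17.498. Round up → N = 18.
Step size = 2.2/262144 V = 8.3923 µV.
Half an LSB is 4.20 µV.

4.20 µV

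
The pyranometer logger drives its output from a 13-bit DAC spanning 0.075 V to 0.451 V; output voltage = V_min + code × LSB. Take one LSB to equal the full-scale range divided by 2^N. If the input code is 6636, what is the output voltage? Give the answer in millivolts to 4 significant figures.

Range = 0.451 − (0.075) = 0.376 V. LSB = 0.376 V / 2^13.
V_out = 0.075 + 6636 × (0.376/8192) V
      = 0.075 V + 0.304582 V = 0.379582 V.

379.6 mV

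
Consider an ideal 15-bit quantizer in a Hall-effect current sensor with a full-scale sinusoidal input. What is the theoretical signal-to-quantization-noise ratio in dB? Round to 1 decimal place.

92.1 dB

6.02(15) + 1.76 = 90.30 + 1.76 = 92.06 dB.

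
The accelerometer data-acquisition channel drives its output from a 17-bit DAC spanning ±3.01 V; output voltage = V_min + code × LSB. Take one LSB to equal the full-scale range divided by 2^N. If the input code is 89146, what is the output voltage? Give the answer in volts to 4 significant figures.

Span: 3.01 V − (-3.01 V) = 6.02 V. LSB = 6.02 V / 2^17.
Output = V_min + (89146/131072) × range = -3.01 + 0.680130 × 6.02 V
      = -3.01 + 4.09438 = 1.08438 V.

1.084 V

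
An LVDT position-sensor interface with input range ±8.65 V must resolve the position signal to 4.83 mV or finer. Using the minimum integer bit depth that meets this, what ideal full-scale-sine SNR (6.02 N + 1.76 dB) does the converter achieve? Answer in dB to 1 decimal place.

Span: 8.65 V − (-8.65 V) = 17.3 V.
17.3 V / 4.83 mV = 3582. Since 2^11 = 2048 and 2^12 = 4096, N = 12.
Ideal SNR at N = 12: 6.02·12 + 1.76 = 74.0 dB.

74.0 dB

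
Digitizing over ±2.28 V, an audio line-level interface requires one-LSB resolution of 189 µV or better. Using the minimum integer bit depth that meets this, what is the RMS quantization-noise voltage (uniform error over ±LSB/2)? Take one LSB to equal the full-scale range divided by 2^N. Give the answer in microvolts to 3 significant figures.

40.2 µV

Span: 2.28 V − (-2.28 V) = 4.56 V.
4.56 V / 189 µV = 24130. Since 2^14 = 16384 and 2^15 = 32768, N = 15.
LSB = 4.56 V / 2^15 = 139.16 µV.
RMS noise = LSB/√12 = 40.2 µV.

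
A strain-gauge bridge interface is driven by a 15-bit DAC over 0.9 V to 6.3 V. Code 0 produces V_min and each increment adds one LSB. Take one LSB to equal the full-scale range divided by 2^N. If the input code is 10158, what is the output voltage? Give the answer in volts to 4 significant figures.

The full-scale span is 6.3 − (0.9) = 5.4 V. LSB = 5.4 V / 2^15.
V_out = 0.9 + 10158 × (5.4/32768) V
      = 0.9 + 1.67399 = 2.57399 V.

2.574 V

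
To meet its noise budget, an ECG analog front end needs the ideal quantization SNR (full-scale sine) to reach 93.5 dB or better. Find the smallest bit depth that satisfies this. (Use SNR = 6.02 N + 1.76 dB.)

N ≥ (93.5 − 1.76)/6.02 = 15.239 → N_min = 16.

16 bits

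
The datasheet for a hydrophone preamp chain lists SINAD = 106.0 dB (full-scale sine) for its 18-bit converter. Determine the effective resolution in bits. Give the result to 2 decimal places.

ENOB = (106.0 − 1.76)/6.02 = 17.3156 bits.

17.32 bits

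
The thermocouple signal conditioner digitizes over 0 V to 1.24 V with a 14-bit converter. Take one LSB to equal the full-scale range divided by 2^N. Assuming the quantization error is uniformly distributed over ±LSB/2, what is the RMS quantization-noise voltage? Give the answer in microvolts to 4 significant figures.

Range is 1.24 V.
LSB = 1.24 V ÷ 2^14 = 1.24/16384 V = 75.6836 µV.
V_rms = LSB/√12 = 75.6836 µV / √12 = 21.85 µV.

21.85 µV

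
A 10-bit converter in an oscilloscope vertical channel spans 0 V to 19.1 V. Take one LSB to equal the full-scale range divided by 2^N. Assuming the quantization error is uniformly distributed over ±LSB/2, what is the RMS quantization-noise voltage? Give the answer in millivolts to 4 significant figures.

Span = 19.1 V.
Step size = 19.1/1024 V = 18.6523 mV.
RMS of a uniform error over width LSB is LSB/√12 = 5.384 mV.

5.384 mV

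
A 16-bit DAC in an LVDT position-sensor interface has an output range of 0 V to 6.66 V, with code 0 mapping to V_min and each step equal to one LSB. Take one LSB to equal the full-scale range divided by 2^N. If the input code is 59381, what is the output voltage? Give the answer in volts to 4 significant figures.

6.035 V

Range is 6.66 V. LSB = 6.66 V / 2^16.
Output = V_min + (59381/65536) × range = 0 + 0.906082 × 6.66 V
      = 0 + 6.03451 = 6.03451 V.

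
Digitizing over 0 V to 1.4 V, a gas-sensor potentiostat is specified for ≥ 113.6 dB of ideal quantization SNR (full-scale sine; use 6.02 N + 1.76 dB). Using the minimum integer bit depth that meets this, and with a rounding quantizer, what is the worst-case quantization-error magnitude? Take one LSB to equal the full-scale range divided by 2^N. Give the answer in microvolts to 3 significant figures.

1.34 µV

Full-scale range = 1.4 V.
Required N = ⌈(113.6 − 1.76)/6.02⌉ = ⌈18.578⌉ = 19.
Step size = 1.4/524288 V = 2.6703 µV.
|e|_max = LSB/2 = 1.34 µV.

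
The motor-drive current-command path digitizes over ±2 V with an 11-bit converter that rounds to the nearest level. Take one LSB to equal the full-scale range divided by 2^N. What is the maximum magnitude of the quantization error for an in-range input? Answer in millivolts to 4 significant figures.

0.9766 mV

Full-scale range = 2 V − (-2 V) = 4 V.
LSB = 4 V ÷ 2^11 = 4/2048 V = 1.95313 mV.
A rounding quantizer has |error| ≤ LSB/2 = 0.9766 mV.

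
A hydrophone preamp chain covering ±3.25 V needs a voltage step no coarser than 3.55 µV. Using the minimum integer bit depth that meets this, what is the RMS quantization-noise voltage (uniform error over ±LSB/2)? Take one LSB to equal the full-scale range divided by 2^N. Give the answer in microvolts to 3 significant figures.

0.895 µV

Full-scale range = 3.25 V − (-3.25 V) = 6.5 V.
Need 2^N ≥ 6.5 V / 3.55 µV = 1.831e6 → N_min = 21.
One LSB is 6.5 V / 2097152 = 3.0994 µV.
σ_q = LSB/√12 = 3.0994 µV/3.4641 = 0.895 µV.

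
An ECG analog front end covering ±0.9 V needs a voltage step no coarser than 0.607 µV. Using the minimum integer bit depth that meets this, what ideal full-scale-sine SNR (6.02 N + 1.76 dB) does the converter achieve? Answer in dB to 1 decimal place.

Full-scale range = 0.9 V − (-0.9 V) = 1.8 V.
Required number of levels: 1.8/0.607 µV = 2.9654e6; smallest N with 2^N ≥ that is 22.
Ideal SNR at N = 22: 6.02·22 + 1.76 = 134.2 dB.

134.2 dB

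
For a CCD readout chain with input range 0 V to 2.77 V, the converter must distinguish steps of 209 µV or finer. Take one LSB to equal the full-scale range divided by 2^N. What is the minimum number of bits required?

14 bits

Range is 2.77 V.
Need 2^N ≥ 2.77 V / 209 µV = 13250 → N_min = 14.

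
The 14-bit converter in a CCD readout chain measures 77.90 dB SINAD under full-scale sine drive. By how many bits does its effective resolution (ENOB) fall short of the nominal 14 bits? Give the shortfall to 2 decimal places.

Effective bits = (77.90 − 1.76)/6.02 = 12.6478.
Shortfall = 14 − 12.6478 = 1.3522 bits.

1.35 bits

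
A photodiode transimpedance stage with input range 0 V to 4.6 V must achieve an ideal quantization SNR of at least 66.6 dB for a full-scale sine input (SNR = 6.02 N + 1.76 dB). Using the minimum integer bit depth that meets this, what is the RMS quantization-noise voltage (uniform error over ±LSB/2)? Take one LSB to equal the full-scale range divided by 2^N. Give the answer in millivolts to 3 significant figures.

0.648 mV

Full-scale range = 4.6 V.
Required N = ⌈(66.6 − 1.76)/6.02⌉ = ⌈10.771⌉ = 11.
Step size = 4.6/2048 V = 2.2461 mV.
σ_q = LSB/√12 = 2.2461 mV/3.4641 = 0.648 mV.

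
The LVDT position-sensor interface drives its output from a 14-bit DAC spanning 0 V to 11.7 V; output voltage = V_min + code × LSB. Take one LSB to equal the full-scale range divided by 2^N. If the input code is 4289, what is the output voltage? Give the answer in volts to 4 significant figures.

3.063 V

Range is 11.7 V. LSB = 11.7 V / 2^14.
V_out = 0 + 4289 × (11.7/16384) V
      = 0 V + 3.06282 V = 3.06282 V.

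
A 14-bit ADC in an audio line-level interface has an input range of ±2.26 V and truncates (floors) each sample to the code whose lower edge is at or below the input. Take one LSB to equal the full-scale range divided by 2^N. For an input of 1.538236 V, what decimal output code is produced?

Full-scale range = 2.26 V − (-2.26 V) = 4.52 V. LSB = 4.52 V / 2^14 ≈ 275.9 µV.
code = ⌊(V_in − V_min)/LSB⌋ = ⌊(V_in − V_min) × 2^14 / range⌋
     = ⌊(1.538236 − (-2.26)) × 16384 / 4.52⌋ = ⌊3.798236 × 16384/4.52⌋
     = ⌊13767.765⌋ = 13767.

13767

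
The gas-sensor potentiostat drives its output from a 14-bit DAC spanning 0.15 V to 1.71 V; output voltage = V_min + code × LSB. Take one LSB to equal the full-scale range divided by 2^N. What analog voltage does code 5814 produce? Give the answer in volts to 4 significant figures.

The full-scale span is 1.71 − (0.15) = 1.56 V. LSB = 1.56 V / 2^14.
V_out = V_min + code × LSB = 0.15 V + 5814 × 1.56 V / 16384
      = 0.15 V + 0.553579 V = 0.703579 V.

0.7036 V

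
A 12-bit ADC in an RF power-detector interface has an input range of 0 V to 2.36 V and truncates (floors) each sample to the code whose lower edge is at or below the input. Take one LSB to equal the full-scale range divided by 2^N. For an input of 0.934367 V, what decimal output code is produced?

Span = 2.36 V. LSB = 2.36 V / 2^12 ≈ 0.5762 mV.
V_in − V_min = 0.934367 − (0) = 0.934367 V.
Divide by LSB: 0.934367 × 4096/2.36 = 1621.6810.
Truncating gives code 1621.

1621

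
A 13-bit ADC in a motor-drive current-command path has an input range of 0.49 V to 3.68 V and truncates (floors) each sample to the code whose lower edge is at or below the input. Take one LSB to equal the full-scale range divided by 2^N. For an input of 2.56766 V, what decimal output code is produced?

Range = 3.68 − (0.49) = 3.19 V. LSB = 3.19 V / 2^13 ≈ 389.4 µV.
(V_in − V_min) × 2^13/range = (2.56766 − (0.49)) × 8192/3.19 = 5335.483.
Floor → code = 5335.

5335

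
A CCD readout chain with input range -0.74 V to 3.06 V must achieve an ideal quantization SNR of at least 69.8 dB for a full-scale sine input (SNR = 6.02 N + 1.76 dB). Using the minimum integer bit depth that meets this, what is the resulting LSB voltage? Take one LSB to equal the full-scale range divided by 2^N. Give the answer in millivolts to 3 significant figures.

0.928 mV

Full-scale range = 3.06 V − (-0.74 V) = 3.8 V.
N ≥ (69.8 − 1.76)/6.02 = 11.302 → N_min = 12.
Step size = 3.8/4096 V = 0.928 mV.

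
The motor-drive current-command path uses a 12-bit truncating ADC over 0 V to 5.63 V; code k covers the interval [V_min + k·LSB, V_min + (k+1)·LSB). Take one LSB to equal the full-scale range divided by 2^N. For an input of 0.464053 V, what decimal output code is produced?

V_FS = 5.63 V. LSB = 5.63 V / 2^12 ≈ 1.375 mV.
code = ⌊(V_in − V_min)/LSB⌋ = ⌊(V_in − V_min) × 2^12 / range⌋
     = ⌊(0.464053 − (0)) × 4096 / 5.63⌋ = ⌊0.464053 × 4096/5.63⌋
     = ⌊337.613⌋ = 337.

337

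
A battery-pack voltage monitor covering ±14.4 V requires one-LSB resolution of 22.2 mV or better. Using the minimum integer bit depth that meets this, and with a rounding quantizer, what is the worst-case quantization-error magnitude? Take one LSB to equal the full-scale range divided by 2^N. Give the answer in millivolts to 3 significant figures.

7.03 mV

Full-scale range = 14.4 V − (-14.4 V) = 28.8 V.
Required number of levels: 28.8/22.2 mV = 1297.3; smallest N with 2^N ≥ that is 11.
One LSB is 28.8 V / 2048 = 14.063 mV.
Half an LSB is 7.03 mV.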